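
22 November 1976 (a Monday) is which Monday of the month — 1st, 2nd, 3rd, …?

4th

Day 22 falls in week ⌈22/7⌉ of the month.
Days 1–7 hold the 1st Monday, 8–14 the 2nd, 15–21 the 3rd, 22–28 the 4th, 29–31 the 5th.
22 is in the range for the 4th.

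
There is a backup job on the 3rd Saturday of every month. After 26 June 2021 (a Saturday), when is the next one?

17 July 2021

June 2021 starts on a Tuesday; its first Saturday is the 5th, so the 3rd Saturday is the 19th — 19 June 2021.
That is not after 26 June 2021, so look at July 2021.
July 2021 starts on a Thursday; its first Saturday is the 3rd, so the 3rd Saturday is the 17th — 17 July 2021.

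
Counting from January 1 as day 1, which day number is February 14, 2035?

Days in months before February: 31 = 31.
Plus 14 days into February → day 45.

45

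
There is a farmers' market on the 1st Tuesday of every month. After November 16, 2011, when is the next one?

December 6, 2011

November 2011 starts on a Tuesday, so its 1st Tuesday is November 1, 2011.
That is not after November 16, 2011, so look at December 2011.
December 2011 starts on a Thursday, so its 1st Tuesday is December 6, 2011 (5 days in).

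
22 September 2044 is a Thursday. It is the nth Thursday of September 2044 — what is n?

4th

Day 22 falls in week ⌈22/7⌉ of the month.
Days 1–7 hold the 1st Thursday, 8–14 the 2nd, 15–21 the 3rd, 22–28 the 4th, 29–31 the 5th.
22 is in the range for the 4th.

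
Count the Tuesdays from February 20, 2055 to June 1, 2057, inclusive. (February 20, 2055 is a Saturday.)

February 20, 2055 is a Saturday; the first Tuesday on or after it is February 23, 2055 (3 days later).
From February 23, 2055 to June 1, 2057: 311 + 366 + 152 = 829 days (rest of 2055, 2056, to June 1, 2057 in 2057).
829 ÷ 7 = 118 full weeks with remainder 3, so 118 more Tuesdays after the first → 119.

119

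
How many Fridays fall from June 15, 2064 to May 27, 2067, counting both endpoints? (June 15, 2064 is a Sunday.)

June 15, 2064 is a Sunday; the first Friday on or after it is June 20, 2064 (5 days later).
From June 20, 2064 to May 27, 2067: 194 + 365 + 365 + 147 = 1071 days (rest of 2064, 2065, 2066, to May 27, 2067 in 2067).
1071 ÷ 7 = 153 full weeks with remainder 0, so 153 more Fridays after the first → 154.

154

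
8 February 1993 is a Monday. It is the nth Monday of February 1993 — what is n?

Day 8 falls in week ⌈8/7⌉ of the month.
Days 1–7 hold the 1st Monday, 8–14 the 2nd, 15–21 the 3rd, 22–28 the 4th, 29–31 the 5th.
8 is in the range for the 2nd.

2nd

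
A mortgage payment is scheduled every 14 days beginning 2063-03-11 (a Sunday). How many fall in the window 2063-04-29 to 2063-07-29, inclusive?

7

Occurrences land 14·i days after 2063-03-11 for i = 0, 1, 2, …
2063-04-29 is 49 days after the start; 49 ÷ 14 = 3 remainder 7; since the remainder is 7, round up to i = 4. First occurrence in the window: #5 on 2063-05-06 (4×14 = 56 days in).
2063-07-29 is 140 days after the start; 140 ÷ 14 = 10 remainder 0. Last occurrence in the window: #11 on 2063-07-29.
Occurrences #5 through #11: 7 in total.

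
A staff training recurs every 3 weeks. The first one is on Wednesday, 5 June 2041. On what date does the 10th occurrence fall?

The 10th occurrence is 9 intervals after the first: 9 × 21 = 189 days after 5 June 2041.
June has 30 days — 25 days to the end of June leaves 164.
July has 31 days (133 left).
August has 31 days (102 left).
September has 30 days (72 left).
October has 31 days (41 left).
November has 30 days (11 left).
11 days into December → 11 December 2041.

11 December 2041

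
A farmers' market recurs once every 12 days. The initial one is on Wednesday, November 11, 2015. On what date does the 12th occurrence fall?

The 12th occurrence is 11 intervals after the first: 11 × 12 = 132 days after November 11, 2015.
November has 30 days — 19 days to the end of November leaves 113.
December has 31 days (82 left).
January has 31 days (51 left).
February has 29 days (22 left).
22 days into March → March 22, 2016.

March 22, 2016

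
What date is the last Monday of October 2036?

October 27, 2036

The first Monday of October 2036 is October 6.
October 2036 has 31 days. Adding weeks: 6, 13, 20, 27 — the last one ≤ 31 is the 27th.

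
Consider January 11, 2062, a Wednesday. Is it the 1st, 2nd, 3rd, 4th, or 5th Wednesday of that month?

2nd

Day 11 falls in week ⌈11/7⌉ of the month.
Days 1–7 hold the 1st Wednesday, 8–14 the 2nd, 15–21 the 3rd, 22–28 the 4th, 29–31 the 5th.
11 is in the range for the 2nd.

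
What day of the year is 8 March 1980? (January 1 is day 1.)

68

Days in months before March: 31 + 29 = 60.
Plus 8 days into March → day 68.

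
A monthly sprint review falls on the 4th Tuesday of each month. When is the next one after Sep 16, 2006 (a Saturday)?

Sep 26, 2006

Sep 2006 starts on a Friday; its first Tuesday is the 5th, so the 4th Tuesday is the 26th — Sep 26, 2006.
Sep 26, 2006 is after Sep 16, 2006, so that is the next one.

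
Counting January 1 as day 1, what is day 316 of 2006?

Jan has 31 days (316 − 31 = 285 remain).
Feb has 28 days (285 − 28 = 257 remain).
Mar has 31 days (257 − 31 = 226 remain).
Apr has 30 days (226 − 30 = 196 remain).
May has 31 days (196 − 31 = 165 remain).
Jun has 30 days (165 − 30 = 135 remain).
Jul has 31 days (135 − 31 = 104 remain).
Aug has 31 days (104 − 31 = 73 remain).
Sep has 30 days (73 − 30 = 43 remain).
Oct has 31 days (43 − 31 = 12 remain).
12 into Nov → Nov 12.

Nov 12, 2006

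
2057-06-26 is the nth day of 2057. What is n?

Days in months before June: 31 + 28 + 31 + 30 + 31 = 151.
Plus 26 days into June → day 177.

177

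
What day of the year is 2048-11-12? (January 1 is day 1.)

Days in months before November: 31 + 29 + 31 + 30 + 31 + 30 + 31 + 31 + 30 + 31 = 305.
Plus 12 days into November → day 317.

317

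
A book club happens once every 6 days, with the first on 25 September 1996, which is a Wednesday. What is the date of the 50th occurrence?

The 50th occurrence is 49 intervals after the first: 49 × 6 = 294 days after 25 September 1996.
September has 30 days — 5 days to the end of September leaves 289.
October has 31 days (258 left).
November has 30 days (228 left).
December has 31 days (197 left).
January has 31 days (166 left).
February has 28 days (138 left).
March has 31 days (107 left).
April has 30 days (77 left).
May has 31 days (46 left).
June has 30 days (16 left).
16 days into July → 16 July 1997.

16 July 1997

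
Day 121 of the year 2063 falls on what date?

January has 31 days (121 − 31 = 90 remain).
February has 28 days (90 − 28 = 62 remain).
March has 31 days (62 − 31 = 31 remain).
April has 30 days (31 − 30 = 1 remain).
1 into May → May 1.

2063-05-01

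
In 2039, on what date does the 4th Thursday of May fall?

26 May 2039

May 2039 begins on a Sunday, so the first Thursday is May 5 (4 days later).
The 4th Thursday is 3 weeks later: 5 + 21 = 26.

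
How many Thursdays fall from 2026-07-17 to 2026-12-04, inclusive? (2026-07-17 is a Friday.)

20

2026-07-17 is a Friday; the first Thursday on or after it is 2026-07-23 (6 days later).
From 2026-07-23 to 2026-12-04: 8 + 31 + 30 + 31 + 30 + 4 = 134 days (rest of July, August, September, October, November, December).
134 ÷ 7 = 19 full weeks with remainder 1, so 19 more Thursdays after the first → 20.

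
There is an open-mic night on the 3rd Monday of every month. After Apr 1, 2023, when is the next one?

Apr 17, 2023

Apr 2023 starts on a Saturday; its first Monday is the 3rd, so the 3rd Monday is the 17th — Apr 17, 2023.
Apr 17, 2023 is after Apr 1, 2023, so that is the next one.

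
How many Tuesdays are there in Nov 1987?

Nov 1, 1987 is a Sunday; the first Tuesday on or after it is Nov 3, 1987 (2 days later).
From Nov 3, 1987 to Nov 30, 1987 is 30 − 3 = 27 days.
27 ÷ 7 = 3 full weeks with remainder 6, so 3 more Tuesdays after the first → 4.

4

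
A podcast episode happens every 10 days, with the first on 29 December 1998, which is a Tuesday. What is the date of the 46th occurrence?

23 March 2000

The 46th occurrence is 45 intervals after the first: 45 × 10 = 450 days after 29 December 1998.
December has 31 days — 2 days to the end of December leaves 448.
1999 has 365 days (83 left).
January has 31 days (52 left).
February has 29 days (23 left).
23 days into March → 23 March 2000.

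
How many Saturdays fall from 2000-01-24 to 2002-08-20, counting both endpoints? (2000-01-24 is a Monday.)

134

2000-01-24 is a Monday; the first Saturday on or after it is 2000-01-29 (5 days later).
From 2000-01-29 to 2002-08-20: 337 + 365 + 232 = 934 days (rest of 2000, 2001, to 2002-08-20 in 2002).
934 ÷ 7 = 133 full weeks with remainder 3, so 133 more Saturdays after the first → 134.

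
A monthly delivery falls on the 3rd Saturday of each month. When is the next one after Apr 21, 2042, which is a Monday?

Apr 2042 starts on a Tuesday; its first Saturday is the 5th, so the 3rd Saturday is the 19th — Apr 19, 2042.
That is not after Apr 21, 2042, so look at May 2042.
May 2042 starts on a Thursday; its first Saturday is the 3rd, so the 3rd Saturday is the 17th — May 17, 2042.

May 17, 2042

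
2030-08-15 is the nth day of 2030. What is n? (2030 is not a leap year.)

227

Days in months before August: 31 + 28 + 31 + 30 + 31 + 30 + 31 = 212.
Plus 15 days into August → day 227.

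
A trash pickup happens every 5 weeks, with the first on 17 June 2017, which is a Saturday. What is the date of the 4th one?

The 4th occurrence is 3 intervals after the first: 3 × 35 = 105 days after 17 June 2017.
June has 30 days — 13 days to the end of June leaves 92.
July has 31 days (61 left).
August has 31 days (30 left).
30 days into September → 30 September 2017.

30 September 2017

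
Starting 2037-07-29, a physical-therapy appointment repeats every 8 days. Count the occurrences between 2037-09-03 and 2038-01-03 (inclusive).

Occurrences land 8·i days after 2037-07-29 for i = 0, 1, 2, …
2037-09-03 is 36 days after the start; 36 ÷ 8 = 4 remainder 4; since the remainder is 4, round up to i = 5. First occurrence in the window: #6 on 2037-09-07 (5×8 = 40 days in).
2038-01-03 is 158 days after the start; 158 ÷ 8 = 19 remainder 6. Last occurrence in the window: #20 on 2037-12-28.
Occurrences #6 through #20: 15 in total.

15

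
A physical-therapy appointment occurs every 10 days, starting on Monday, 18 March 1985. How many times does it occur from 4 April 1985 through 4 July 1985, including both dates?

Occurrences land 10·i days after 18 March 1985 for i = 0, 1, 2, …
4 April 1985 is 17 days after the start; 17 ÷ 10 = 1 remainder 7; since the remainder is 7, round up to i = 2. First occurrence in the window: #3 on 7 April 1985 (2×10 = 20 days in).
4 July 1985 is 108 days after the start; 108 ÷ 10 = 10 remainder 8. Last occurrence in the window: #11 on 26 June 1985.
Occurrences #3 through #11: 9 in total.

9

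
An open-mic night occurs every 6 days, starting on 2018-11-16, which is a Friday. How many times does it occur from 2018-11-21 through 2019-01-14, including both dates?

Occurrences land 6·i days after 2018-11-16 for i = 0, 1, 2, …
2018-11-21 is 5 days after the start; 5 ÷ 6 = 0 remainder 5; since the remainder is 5, round up to i = 1. First occurrence in the window: #2 on 2018-11-22 (1×6 = 6 days in).
2019-01-14 is 59 days after the start; 59 ÷ 6 = 9 remainder 5. Last occurrence in the window: #10 on 2019-01-09.
Occurrences #2 through #10: 9 in total.

9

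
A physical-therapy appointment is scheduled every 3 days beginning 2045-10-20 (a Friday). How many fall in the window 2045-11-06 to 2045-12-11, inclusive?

12

Occurrences land 3·i days after 2045-10-20 for i = 0, 1, 2, …
2045-11-06 is 17 days after the start; 17 ÷ 3 = 5 remainder 2; since the remainder is 2, round up to i = 6. First occurrence in the window: #7 on 2045-11-07 (6×3 = 18 days in).
2045-12-11 is 52 days after the start; 52 ÷ 3 = 17 remainder 1. Last occurrence in the window: #18 on 2045-12-10.
Occurrences #7 through #18: 12 in total.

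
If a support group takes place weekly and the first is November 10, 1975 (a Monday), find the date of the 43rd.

August 30, 1976

The 43rd occurrence is 42 intervals after the first: 42 × 7 = 294 days after November 10, 1975.
November has 30 days — 20 days to the end of November leaves 274.
December has 31 days (243 left).
January has 31 days (212 left).
February has 29 days (183 left).
March has 31 days (152 left).
April has 30 days (122 left).
May has 31 days (91 left).
June has 30 days (61 left).
July has 31 days (30 left).
30 days into August → August 30, 1976.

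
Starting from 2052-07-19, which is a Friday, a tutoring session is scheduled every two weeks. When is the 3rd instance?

2052-08-16

The 3rd occurrence is 2 intervals after the first: 2 × 14 = 28 days after 2052-07-19.
July has 31 days — 12 days to the end of July leaves 16.
16 days into August → 2052-08-16.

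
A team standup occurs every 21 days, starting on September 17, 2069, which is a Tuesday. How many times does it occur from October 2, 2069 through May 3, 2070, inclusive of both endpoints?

Occurrences land 21·i days after September 17, 2069 for i = 0, 1, 2, …
October 2, 2069 is 15 days after the start; 15 ÷ 21 = 0 remainder 15; since the remainder is 15, round up to i = 1. First occurrence in the window: #2 on October 8, 2069 (1×21 = 21 days in).
May 3, 2070 is 228 days after the start; 228 ÷ 21 = 10 remainder 18. Last occurrence in the window: #11 on April 15, 2070.
Occurrences #2 through #11: 10 in total.

10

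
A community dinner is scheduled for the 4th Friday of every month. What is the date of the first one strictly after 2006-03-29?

2006-04-28

March 2006 starts on a Wednesday; its first Friday is the 3rd, so the 4th Friday is the 24th — 2006-03-24.
That is not after 2006-03-29, so look at April 2006.
April 2006 starts on a Saturday; its first Friday is the 7th, so the 4th Friday is the 28th — 2006-04-28.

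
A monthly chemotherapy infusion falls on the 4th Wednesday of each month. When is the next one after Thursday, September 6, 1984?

September 26, 1984

September 1984 starts on a Saturday; its first Wednesday is the 5th, so the 4th Wednesday is the 26th — September 26, 1984.
September 26, 1984 is after September 6, 1984, so that is the next one.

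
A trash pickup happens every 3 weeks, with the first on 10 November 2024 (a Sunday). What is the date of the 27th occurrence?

The 27th occurrence is 26 intervals after the first: 26 × 21 = 546 days after 10 November 2024.
November has 30 days — 20 days to the end of November leaves 526.
From end of November to end of 2024 is 31 days (495 left).
2025 has 365 days (130 left).
January has 31 days (99 left).
February has 28 days (71 left).
March has 31 days (40 left).
April has 30 days (10 left).
10 days into May → 10 May 2026.

10 May 2026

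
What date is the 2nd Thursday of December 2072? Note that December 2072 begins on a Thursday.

December 2072 begins on a Thursday, so the first Thursday is December 1.
The 2nd Thursday is 1 weeks later: 1 + 7 = 8.

8 December 2072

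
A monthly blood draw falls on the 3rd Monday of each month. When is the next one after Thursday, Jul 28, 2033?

Jul 2033 starts on a Friday; its first Monday is the 4th, so the 3rd Monday is the 18th — Jul 18, 2033.
That is not after Jul 28, 2033, so look at Aug 2033.
Aug 2033 starts on a Monday; its first Monday is the 1st, so the 3rd Monday is the 15th — Aug 15, 2033.

Aug 15, 2033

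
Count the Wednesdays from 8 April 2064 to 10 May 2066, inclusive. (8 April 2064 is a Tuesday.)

8 April 2064 is a Tuesday; the first Wednesday on or after it is 9 April 2064 (1 day later).
From 9 April 2064 to 10 May 2066: 266 + 365 + 130 = 761 days (rest of 2064, 2065, to 10 May 2066 in 2066).
761 ÷ 7 = 108 full weeks with remainder 5, so 108 more Wednesdays after the first → 109.

109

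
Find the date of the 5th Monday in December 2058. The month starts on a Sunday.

December 30, 2058

December 2058 begins on a Sunday, so the first Monday is December 2 (1 day later).
The 5th Monday is 4 weeks later: 2 + 28 = 30.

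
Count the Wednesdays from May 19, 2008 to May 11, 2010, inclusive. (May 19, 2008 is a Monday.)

May 19, 2008 is a Monday; the first Wednesday on or after it is May 21, 2008 (2 days later).
From May 21, 2008 to May 11, 2010: 224 + 365 + 131 = 720 days (rest of 2008, 2009, to May 11, 2010 in 2010).
720 ÷ 7 = 102 full weeks with remainder 6, so 102 more Wednesdays after the first → 103.

103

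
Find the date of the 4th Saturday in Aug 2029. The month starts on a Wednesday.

Aug 2029 begins on a Wednesday, so the first Saturday is Aug 4 (3 days later).
The 4th Saturday is 3 weeks later: 4 + 21 = 25.

Aug 25, 2029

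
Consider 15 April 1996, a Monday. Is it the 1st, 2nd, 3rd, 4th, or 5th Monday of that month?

Day 15 falls in week ⌈15/7⌉ of the month.
Days 1–7 hold the 1st Monday, 8–14 the 2nd, 15–21 the 3rd, 22–28 the 4th, 29–31 the 5th.
15 is in the range for the 3rd.

3rd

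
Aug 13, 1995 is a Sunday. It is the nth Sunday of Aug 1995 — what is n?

2nd

Day 13 falls in week ⌈13/7⌉ of the month.
Days 1–7 hold the 1st Sunday, 8–14 the 2nd, 15–21 the 3rd, 22–28 the 4th, 29–31 the 5th.
13 is in the range for the 2nd.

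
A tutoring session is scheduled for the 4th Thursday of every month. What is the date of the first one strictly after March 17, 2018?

March 22, 2018

March 2018 starts on a Thursday; its first Thursday is the 1st, so the 4th Thursday is the 22nd — March 22, 2018.
March 22, 2018 is after March 17, 2018, so that is the next one.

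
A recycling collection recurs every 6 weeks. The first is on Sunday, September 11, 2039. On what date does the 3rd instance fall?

The 3rd occurrence is 2 intervals after the first: 2 × 42 = 84 days after September 11, 2039.
September has 30 days — 19 days to the end of September leaves 65.
October has 31 days (34 left).
November has 30 days (4 left).
4 days into December → December 4, 2039.

December 4, 2039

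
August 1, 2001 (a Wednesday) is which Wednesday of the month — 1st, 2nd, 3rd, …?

1st

Day 1 falls in week ⌈1/7⌉ of the month.
Days 1–7 hold the 1st Wednesday, 8–14 the 2nd, 15–21 the 3rd, 22–28 the 4th, 29–31 the 5th.
1 is in the range for the 1st.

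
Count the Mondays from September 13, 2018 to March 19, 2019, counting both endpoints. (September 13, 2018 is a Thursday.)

September 13, 2018 is a Thursday; the first Monday on or after it is September 17, 2018 (4 days later).
From September 17, 2018 to March 19, 2019: 13 + 31 + 30 + 31 + 31 + 28 + 19 = 183 days (rest of September, October, November, December, January, February, March).
183 ÷ 7 = 26 full weeks with remainder 1, so 26 more Mondays after the first → 27.

27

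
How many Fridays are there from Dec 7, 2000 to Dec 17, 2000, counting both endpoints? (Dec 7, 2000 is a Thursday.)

2

Dec 7, 2000 is a Thursday; the first Friday on or after it is Dec 8, 2000 (1 day later).
From Dec 8, 2000 to Dec 17, 2000 is 17 − 8 = 9 days.
9 ÷ 7 = 1 full weeks with remainder 2, so 1 more Fridays after the first → 2.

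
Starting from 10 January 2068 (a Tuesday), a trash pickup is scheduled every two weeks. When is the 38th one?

The 38th occurrence is 37 intervals after the first: 37 × 14 = 518 days after 10 January 2068.
January has 31 days — 21 days to the end of January leaves 497.
From end of January to end of 2068 is 335 days (162 left).
January has 31 days (131 left).
February has 28 days (103 left).
March has 31 days (72 left).
April has 30 days (42 left).
May has 31 days (11 left).
11 days into June → 11 June 2069.

11 June 2069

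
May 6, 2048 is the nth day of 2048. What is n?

127

Days in months before May: 31 + 29 + 31 + 30 = 121.
Plus 6 days into May → day 127.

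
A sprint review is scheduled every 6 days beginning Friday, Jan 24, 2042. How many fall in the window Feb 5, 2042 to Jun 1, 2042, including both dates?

20

Occurrences land 6·i days after Jan 24, 2042 for i = 0, 1, 2, …
Feb 5, 2042 is 12 days after the start; 12 ÷ 6 = 2 remainder 0. First occurrence in the window: #3 on Feb 5, 2042 (2×6 = 12 days in).
Jun 1, 2042 is 128 days after the start; 128 ÷ 6 = 21 remainder 2. Last occurrence in the window: #22 on May 30, 2042.
Occurrences #3 through #22: 20 in total.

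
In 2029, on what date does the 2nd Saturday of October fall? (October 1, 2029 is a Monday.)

October 2029 begins on a Monday, so the first Saturday is October 6 (5 days later).
The 2nd Saturday is 1 weeks later: 6 + 7 = 13.

2029-10-13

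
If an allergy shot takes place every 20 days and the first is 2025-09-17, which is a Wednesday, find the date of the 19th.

2026-09-12

The 19th occurrence is 18 intervals after the first: 18 × 20 = 360 days after 2025-09-17.
September has 30 days — 13 days to the end of September leaves 347.
October has 31 days (316 left).
November has 30 days (286 left).
December has 31 days (255 left).
January has 31 days (224 left).
February has 28 days (196 left).
March has 31 days (165 left).
April has 30 days (135 left).
May has 31 days (104 left).
June has 30 days (74 left).
July has 31 days (43 left).
August has 31 days (12 left).
12 days into September → 2026-09-12.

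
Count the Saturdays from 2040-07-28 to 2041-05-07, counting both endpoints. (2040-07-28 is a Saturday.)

2040-07-28 is a Saturday; the first Saturday on or after it is 2040-07-28.
From 2040-07-28 to 2041-05-07: 3 + 31 + 30 + 31 + 30 + 31 + 31 + 28 + 31 + 30 + 7 = 283 days (rest of July, August, September, October, November, December, January, February, March, April, May).
283 ÷ 7 = 40 full weeks with remainder 3, so 40 more Saturdays after the first → 41.

41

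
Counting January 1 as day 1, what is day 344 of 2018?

Dec 10, 2018

Jan has 31 days (344 − 31 = 313 remain).
Feb has 28 days (313 − 28 = 285 remain).
Mar has 31 days (285 − 31 = 254 remain).
Apr has 30 days (254 − 30 = 224 remain).
May has 31 days (224 − 31 = 193 remain).
Jun has 30 days (193 − 30 = 163 remain).
Jul has 31 days (163 − 31 = 132 remain).
Aug has 31 days (132 − 31 = 101 remain).
Sep has 30 days (101 − 30 = 71 remain).
Oct has 31 days (71 − 31 = 40 remain).
Nov has 30 days (40 − 30 = 10 remain).
10 into Dec → Dec 10.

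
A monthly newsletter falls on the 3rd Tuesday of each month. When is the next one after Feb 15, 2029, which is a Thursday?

Feb 20, 2029

Feb 2029 starts on a Thursday; its first Tuesday is the 6th, so the 3rd Tuesday is the 20th — Feb 20, 2029.
Feb 20, 2029 is after Feb 15, 2029, so that is the next one.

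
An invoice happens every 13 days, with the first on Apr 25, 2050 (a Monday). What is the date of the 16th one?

Nov 6, 2050

The 16th occurrence is 15 intervals after the first: 15 × 13 = 195 days after Apr 25, 2050.
Apr has 30 days — 5 days to the end of Apr leaves 190.
May has 31 days (159 left).
Jun has 30 days (129 left).
Jul has 31 days (98 left).
Aug has 31 days (67 left).
Sep has 30 days (37 left).
Oct has 31 days (6 left).
6 days into Nov → Nov 6, 2050.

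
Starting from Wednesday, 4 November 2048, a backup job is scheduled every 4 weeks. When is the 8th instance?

The 8th occurrence is 7 intervals after the first: 7 × 28 = 196 days after 4 November 2048.
November has 30 days — 26 days to the end of November leaves 170.
December has 31 days (139 left).
January has 31 days (108 left).
February has 28 days (80 left).
March has 31 days (49 left).
April has 30 days (19 left).
19 days into May → 19 May 2049.

19 May 2049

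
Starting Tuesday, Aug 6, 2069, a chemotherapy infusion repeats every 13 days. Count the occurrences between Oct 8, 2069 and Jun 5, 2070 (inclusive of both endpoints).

19

Occurrences land 13·i days after Aug 6, 2069 for i = 0, 1, 2, …
Oct 8, 2069 is 63 days after the start; 63 ÷ 13 = 4 remainder 11; since the remainder is 11, round up to i = 5. First occurrence in the window: #6 on Oct 10, 2069 (5×13 = 65 days in).
Jun 5, 2070 is 303 days after the start; 303 ÷ 13 = 23 remainder 4. Last occurrence in the window: #24 on Jun 1, 2070.
Occurrences #6 through #24: 19 in total.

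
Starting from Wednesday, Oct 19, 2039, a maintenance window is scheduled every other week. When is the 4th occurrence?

Nov 30, 2039

The 4th occurrence is 3 intervals after the first: 3 × 14 = 42 days after Oct 19, 2039.
Oct has 31 days — 12 days to the end of Oct leaves 30.
30 days into Nov → Nov 30, 2039.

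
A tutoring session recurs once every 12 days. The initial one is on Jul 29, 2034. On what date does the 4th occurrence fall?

The 4th occurrence is 3 intervals after the first: 3 × 12 = 36 days after Jul 29, 2034.
Jul has 31 days — 2 days to the end of Jul leaves 34.
Aug has 31 days (3 left).
3 days into Sep → Sep 3, 2034.

Sep 3, 2034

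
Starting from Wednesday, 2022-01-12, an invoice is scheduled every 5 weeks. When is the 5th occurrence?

The 5th occurrence is 4 intervals after the first: 4 × 35 = 140 days after 2022-01-12.
January has 31 days — 19 days to the end of January leaves 121.
February has 28 days (93 left).
March has 31 days (62 left).
April has 30 days (32 left).
May has 31 days (1 left).
1 day into June → 2022-06-01.

2022-06-01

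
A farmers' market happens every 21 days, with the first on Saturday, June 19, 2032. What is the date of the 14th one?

The 14th occurrence is 13 intervals after the first: 13 × 21 = 273 days after June 19, 2032.
June has 30 days — 11 days to the end of June leaves 262.
July has 31 days (231 left).
August has 31 days (200 left).
September has 30 days (170 left).
October has 31 days (139 left).
November has 30 days (109 left).
December has 31 days (78 left).
January has 31 days (47 left).
February has 28 days (19 left).
19 days into March → March 19, 2033.

March 19, 2033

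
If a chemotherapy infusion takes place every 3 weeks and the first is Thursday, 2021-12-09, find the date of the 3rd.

The 3rd occurrence is 2 intervals after the first: 2 × 21 = 42 days after 2021-12-09.
December has 31 days — 22 days to the end of December leaves 20.
20 days into January → 2022-01-20.

2022-01-20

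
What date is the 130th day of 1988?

January has 31 days (130 − 31 = 99 remain).
February has 29 days (99 − 29 = 70 remain).
March has 31 days (70 − 31 = 39 remain).
April has 30 days (39 − 30 = 9 remain).
9 into May → May 9.

9 May 1988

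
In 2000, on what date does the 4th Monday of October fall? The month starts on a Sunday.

October 2000 begins on a Sunday, so the first Monday is October 2 (1 day later).
The 4th Monday is 3 weeks later: 2 + 21 = 23.

23 October 2000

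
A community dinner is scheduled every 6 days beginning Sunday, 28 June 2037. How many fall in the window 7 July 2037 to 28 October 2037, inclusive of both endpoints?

19

Occurrences land 6·i days after 28 June 2037 for i = 0, 1, 2, …
7 July 2037 is 9 days after the start; 9 ÷ 6 = 1 remainder 3; since the remainder is 3, round up to i = 2. First occurrence in the window: #3 on 10 July 2037 (2×6 = 12 days in).
28 October 2037 is 122 days after the start; 122 ÷ 6 = 20 remainder 2. Last occurrence in the window: #21 on 26 October 2037.
Occurrences #3 through #21: 19 in total.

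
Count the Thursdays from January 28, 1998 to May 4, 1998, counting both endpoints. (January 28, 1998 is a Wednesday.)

January 28, 1998 is a Wednesday; the first Thursday on or after it is January 29, 1998 (1 day later).
From January 29, 1998 to May 4, 1998: 2 + 28 + 31 + 30 + 4 = 95 days (rest of January, February, March, April, May).
95 ÷ 7 = 13 full weeks with remainder 4, so 13 more Thursdays after the first → 14.

14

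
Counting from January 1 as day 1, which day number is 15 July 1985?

Days in months before July: 31 + 28 + 31 + 30 + 31 + 30 = 181.
Plus 15 days into July → day 196.

196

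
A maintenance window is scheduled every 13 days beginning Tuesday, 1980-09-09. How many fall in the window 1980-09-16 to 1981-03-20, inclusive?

Occurrences land 13·i days after 1980-09-09 for i = 0, 1, 2, …
1980-09-16 is 7 days after the start; 7 ÷ 13 = 0 remainder 7; since the remainder is 7, round up to i = 1. First occurrence in the window: #2 on 1980-09-22 (1×13 = 13 days in).
1981-03-20 is 192 days after the start; 192 ÷ 13 = 14 remainder 10. Last occurrence in the window: #15 on 1981-03-10.
Occurrences #2 through #15: 14 in total.

14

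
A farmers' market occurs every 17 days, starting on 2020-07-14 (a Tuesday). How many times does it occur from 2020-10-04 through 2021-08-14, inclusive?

Occurrences land 17·i days after 2020-07-14 for i = 0, 1, 2, …
2020-10-04 is 82 days after the start; 82 ÷ 17 = 4 remainder 14; since the remainder is 14, round up to i = 5. First occurrence in the window: #6 on 2020-10-07 (5×17 = 85 days in).
2021-08-14 is 396 days after the start; 396 ÷ 17 = 23 remainder 5. Last occurrence in the window: #24 on 2021-08-09.
Occurrences #6 through #24: 19 in total.

19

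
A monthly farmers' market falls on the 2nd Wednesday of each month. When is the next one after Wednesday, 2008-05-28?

May 2008 starts on a Thursday; its first Wednesday is the 7th, so the 2nd Wednesday is the 14th — 2008-05-14.
That is not after 2008-05-28, so look at June 2008.
June 2008 starts on a Sunday; its first Wednesday is the 4th, so the 2nd Wednesday is the 11th — 2008-06-11.

2008-06-11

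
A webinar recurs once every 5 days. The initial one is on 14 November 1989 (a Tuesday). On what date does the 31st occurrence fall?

The 31st occurrence is 30 intervals after the first: 30 × 5 = 150 days after 14 November 1989.
November has 30 days — 16 days to the end of November leaves 134.
December has 31 days (103 left).
January has 31 days (72 left).
February has 28 days (44 left).
March has 31 days (13 left).
13 days into April → 13 April 1990.

13 April 1990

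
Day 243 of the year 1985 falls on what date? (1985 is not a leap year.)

January has 31 days (243 − 31 = 212 remain).
February has 28 days (212 − 28 = 184 remain).
March has 31 days (184 − 31 = 153 remain).
April has 30 days (153 − 30 = 123 remain).
May has 31 days (123 − 31 = 92 remain).
June has 30 days (92 − 30 = 62 remain).
July has 31 days (62 − 31 = 31 remain).
31 into August → August 31.

1985-08-31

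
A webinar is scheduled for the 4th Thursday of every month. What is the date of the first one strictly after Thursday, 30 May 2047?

27 June 2047

May 2047 starts on a Wednesday; its first Thursday is the 2nd, so the 4th Thursday is the 23rd — 23 May 2047.
That is not after 30 May 2047, so look at June 2047.
June 2047 starts on a Saturday; its first Thursday is the 6th, so the 4th Thursday is the 27th — 27 June 2047.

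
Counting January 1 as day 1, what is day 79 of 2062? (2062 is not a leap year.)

2062-03-20

January has 31 days (79 − 31 = 48 remain).
February has 28 days (48 − 28 = 20 remain).
20 into March → March 20.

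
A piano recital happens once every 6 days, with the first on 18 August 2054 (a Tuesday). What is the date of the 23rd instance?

28 December 2054

The 23rd occurrence is 22 intervals after the first: 22 × 6 = 132 days after 18 August 2054.
August has 31 days — 13 days to the end of August leaves 119.
September has 30 days (89 left).
October has 31 days (58 left).
November has 30 days (28 left).
28 days into December → 28 December 2054.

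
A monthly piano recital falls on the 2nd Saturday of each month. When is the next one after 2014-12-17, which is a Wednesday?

December 2014 starts on a Monday; its first Saturday is the 6th, so the 2nd Saturday is the 13th — 2014-12-13.
That is not after 2014-12-17, so look at January 2015.
January 2015 starts on a Thursday; its first Saturday is the 3rd, so the 2nd Saturday is the 10th — 2015-01-10.

2015-01-10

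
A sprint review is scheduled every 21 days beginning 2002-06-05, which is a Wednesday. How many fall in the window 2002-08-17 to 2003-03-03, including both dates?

9

Occurrences land 21·i days after 2002-06-05 for i = 0, 1, 2, …
2002-08-17 is 73 days after the start; 73 ÷ 21 = 3 remainder 10; since the remainder is 10, round up to i = 4. First occurrence in the window: #5 on 2002-08-28 (4×21 = 84 days in).
2003-03-03 is 271 days after the start; 271 ÷ 21 = 12 remainder 19. Last occurrence in the window: #13 on 2003-02-12.
Occurrences #5 through #13: 9 in total.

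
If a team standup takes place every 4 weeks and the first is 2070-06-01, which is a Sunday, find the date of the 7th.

The 7th occurrence is 6 intervals after the first: 6 × 28 = 168 days after 2070-06-01.
June has 30 days — 29 days to the end of June leaves 139.
July has 31 days (108 left).
August has 31 days (77 left).
September has 30 days (47 left).
October has 31 days (16 left).
16 days into November → 2070-11-16.

2070-11-16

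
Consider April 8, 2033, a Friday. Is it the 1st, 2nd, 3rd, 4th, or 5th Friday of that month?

2nd

Day 8 falls in week ⌈8/7⌉ of the month.
Days 1–7 hold the 1st Friday, 8–14 the 2nd, 15–21 the 3rd, 22–28 the 4th, 29–31 the 5th.
8 is in the range for the 2nd.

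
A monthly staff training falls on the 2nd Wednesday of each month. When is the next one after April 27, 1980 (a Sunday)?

May 14, 1980

April 1980 starts on a Tuesday; its first Wednesday is the 2nd, so the 2nd Wednesday is the 9th — April 9, 1980.
That is not after April 27, 1980, so look at May 1980.
May 1980 starts on a Thursday; its first Wednesday is the 7th, so the 2nd Wednesday is the 14th — May 14, 1980.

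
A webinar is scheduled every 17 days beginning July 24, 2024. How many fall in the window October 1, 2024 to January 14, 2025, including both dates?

Occurrences land 17·i days after July 24, 2024 for i = 0, 1, 2, …
October 1, 2024 is 69 days after the start; 69 ÷ 17 = 4 remainder 1; since the remainder is 1, round up to i = 5. First occurrence in the window: #6 on October 17, 2024 (5×17 = 85 days in).
January 14, 2025 is 174 days after the start; 174 ÷ 17 = 10 remainder 4. Last occurrence in the window: #11 on January 10, 2025.
Occurrences #6 through #11: 6 in total.

6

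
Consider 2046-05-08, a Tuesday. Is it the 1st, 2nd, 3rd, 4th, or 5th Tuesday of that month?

2nd

Day 8 falls in week ⌈8/7⌉ of the month.
Days 1–7 hold the 1st Tuesday, 8–14 the 2nd, 15–21 the 3rd, 22–28 the 4th, 29–31 the 5th.
8 is in the range for the 2nd.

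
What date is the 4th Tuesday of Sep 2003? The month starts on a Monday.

Sep 23, 2003

Sep 2003 begins on a Monday, so the first Tuesday is Sep 2 (1 day later).
The 4th Tuesday is 3 weeks later: 2 + 21 = 23.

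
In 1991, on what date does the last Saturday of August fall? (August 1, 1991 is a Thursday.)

31 August 1991

August 1991 begins on a Thursday, so the first Saturday is August 3 (2 days later).
August 1991 has 31 days. Adding weeks: 3, 10, 17, 24, 31 — the last one ≤ 31 is the 31st.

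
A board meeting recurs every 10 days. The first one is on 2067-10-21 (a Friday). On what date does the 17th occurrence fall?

The 17th occurrence is 16 intervals after the first: 16 × 10 = 160 days after 2067-10-21.
October has 31 days — 10 days to the end of October leaves 150.
November has 30 days (120 left).
December has 31 days (89 left).
January has 31 days (58 left).
February has 29 days (29 left).
29 days into March → 2068-03-29.

2068-03-29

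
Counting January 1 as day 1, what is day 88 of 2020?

January has 31 days (88 − 31 = 57 remain).
February has 29 days (57 − 29 = 28 remain).
28 into March → March 28.

March 28, 2020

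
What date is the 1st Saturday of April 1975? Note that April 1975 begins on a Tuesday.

April 1975 begins on a Tuesday, so the first Saturday is April 5 (4 days later).

5 April 1975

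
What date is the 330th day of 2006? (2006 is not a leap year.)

26 November 2006

January has 31 days (330 − 31 = 299 remain).
February has 28 days (299 − 28 = 271 remain).
March has 31 days (271 − 31 = 240 remain).
April has 30 days (240 − 30 = 210 remain).
May has 31 days (210 − 31 = 179 remain).
June has 30 days (179 − 30 = 149 remain).
July has 31 days (149 − 31 = 118 remain).
August has 31 days (118 − 31 = 87 remain).
September has 30 days (87 − 30 = 57 remain).
October has 31 days (57 − 31 = 26 remain).
26 into November → November 26.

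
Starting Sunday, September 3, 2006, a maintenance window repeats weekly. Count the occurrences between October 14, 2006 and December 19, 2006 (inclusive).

Occurrences land 7·i days after September 3, 2006 for i = 0, 1, 2, …
October 14, 2006 is 41 days after the start; 41 ÷ 7 = 5 remainder 6; since the remainder is 6, round up to i = 6. First occurrence in the window: #7 on October 15, 2006 (6×7 = 42 days in).
December 19, 2006 is 107 days after the start; 107 ÷ 7 = 15 remainder 2. Last occurrence in the window: #16 on December 17, 2006.
Occurrences #7 through #16: 10 in total.

10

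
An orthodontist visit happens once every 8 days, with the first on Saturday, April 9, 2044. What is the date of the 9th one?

June 12, 2044

The 9th occurrence is 8 intervals after the first: 8 × 8 = 64 days after April 9, 2044.
April has 30 days — 21 days to the end of April leaves 43.
May has 31 days (12 left).
12 days into June → June 12, 2044.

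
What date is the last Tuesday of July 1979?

July 1979 begins on a Sunday, so the first Tuesday is July 3 (2 days later).
July 1979 has 31 days. Adding weeks: 3, 10, 17, 24, 31 — the last one ≤ 31 is the 31st.

31 July 1979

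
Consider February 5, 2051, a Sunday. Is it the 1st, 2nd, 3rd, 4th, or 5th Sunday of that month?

Day 5 falls in week ⌈5/7⌉ of the month.
Days 1–7 hold the 1st Sunday, 8–14 the 2nd, 15–21 the 3rd, 22–28 the 4th, 29–31 the 5th.
5 is in the range for the 1st.

1st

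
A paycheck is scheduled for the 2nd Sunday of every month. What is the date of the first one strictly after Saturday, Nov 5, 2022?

Nov 2022 starts on a Tuesday; its first Sunday is the 6th, so the 2nd Sunday is the 13th — Nov 13, 2022.
Nov 13, 2022 is after Nov 5, 2022, so that is the next one.

Nov 13, 2022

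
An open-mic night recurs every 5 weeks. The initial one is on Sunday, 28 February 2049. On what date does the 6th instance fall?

The 6th occurrence is 5 intervals after the first: 5 × 35 = 175 days after 28 February 2049.
February has 28 days — 0 days to the end of February leaves 175.
March has 31 days (144 left).
April has 30 days (114 left).
May has 31 days (83 left).
June has 30 days (53 left).
July has 31 days (22 left).
22 days into August → 22 August 2049.

22 August 2049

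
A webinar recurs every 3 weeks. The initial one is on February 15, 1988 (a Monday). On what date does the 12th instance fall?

October 3, 1988

The 12th occurrence is 11 intervals after the first: 11 × 21 = 231 days after February 15, 1988.
February has 29 days — 14 days to the end of February leaves 217.
March has 31 days (186 left).
April has 30 days (156 left).
May has 31 days (125 left).
June has 30 days (95 left).
July has 31 days (64 left).
August has 31 days (33 left).
September has 30 days (3 left).
3 days into October → October 3, 1988.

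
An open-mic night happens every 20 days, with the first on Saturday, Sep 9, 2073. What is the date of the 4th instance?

The 4th occurrence is 3 intervals after the first: 3 × 20 = 60 days after Sep 9, 2073.
Sep has 30 days — 21 days to the end of Sep leaves 39.
Oct has 31 days (8 left).
8 days into Nov → Nov 8, 2073.

Nov 8, 2073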